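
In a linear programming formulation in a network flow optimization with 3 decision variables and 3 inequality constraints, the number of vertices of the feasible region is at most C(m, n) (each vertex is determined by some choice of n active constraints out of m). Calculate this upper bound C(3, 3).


Each vertex corresponds to some choice of n active constraints out of m, so the number of vertices is at most C(m, n) = m! / (n!(m-n)!).
m = 3, n = 3
Numerator: 3 * 2 * 1
Denominator: 3! = 6
C(3, 3) = 1


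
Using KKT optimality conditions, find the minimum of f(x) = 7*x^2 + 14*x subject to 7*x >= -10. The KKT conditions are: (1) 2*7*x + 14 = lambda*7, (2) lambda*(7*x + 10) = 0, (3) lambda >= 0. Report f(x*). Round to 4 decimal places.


Step 1: Try lambda = 0 (constraint inactive).
Stationarity: 2*7*x + 14 = 0
x* = -14/(2*7) = -1.0
Check constraint: 7*-1.0 = -7.0 >= -10 -- satisfied.
Step 2: Compute optimal value.
f(x*) = 7*(-1.0)^2 + 14*(-1.0) = -7.0


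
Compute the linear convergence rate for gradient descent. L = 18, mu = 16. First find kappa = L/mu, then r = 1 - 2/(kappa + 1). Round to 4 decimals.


Step 1: Compute the condition number.
kappa = L/mu = 18/16 = 1.125
Step 2: Compute the convergence rate.
r = 1 - 2/(kappa + 1) = 1 - 2*mu/(L + mu) = (L - mu)/(L + mu) = 2/34 = 0.0588


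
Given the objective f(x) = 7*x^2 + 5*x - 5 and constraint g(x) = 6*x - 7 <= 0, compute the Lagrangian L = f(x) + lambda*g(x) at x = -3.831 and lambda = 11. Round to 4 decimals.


Step 1: Evaluate f(x).
f(-3.831) = 7*(-3.831)^2 + 5*(-3.831) - 5 = 78.5809
Step 2: Evaluate g(x).
g(-3.831) = 6*-3.831 - 7 = -29.986
Step 3: Compute Lagrangian.
L = 78.5809 + 11*-29.986 = -251.2651


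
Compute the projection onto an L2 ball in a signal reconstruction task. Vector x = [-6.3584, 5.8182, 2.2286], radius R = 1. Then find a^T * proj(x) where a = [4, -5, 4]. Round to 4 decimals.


Step 1: Compute ||x|| (intermediates to 6 decimals).
||x|| = sqrt((-6.3584)^2 + 5.8182^2 + 2.2286^2) = 8.902099
Step 2: Project.
Since ||x|| > R, scale = R/||x|| = 1/8.902099 = 0.112333, proj(x) = scale * x
proj(x) = [-0.714258, 0.653576, 0.250345]
Step 3: Dot product.
a^T * proj(x) = 4*(-0.714258) - 5*0.653576 + 4*0.250345 = -5.1235


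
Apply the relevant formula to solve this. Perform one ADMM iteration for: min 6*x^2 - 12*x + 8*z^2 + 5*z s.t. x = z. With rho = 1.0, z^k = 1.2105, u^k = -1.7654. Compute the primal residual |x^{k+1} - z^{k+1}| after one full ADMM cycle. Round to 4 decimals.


ADMM iteration with rho = 1.0, z^k = 1.2105, u^k = -1.7654
Step 1: x-update.
Minimize 6*x^2 - 12*x + (1.0/2)*(x - 1.2105 - 1.7654)^2
FOC: (2*6 + 1.0)*x = 12 + 1.0*(1.2105 + 1.7654)
x^{k+1} = 1.152
Step 2: z-update.
Minimize 8*z^2 + 5*z + (1.0/2)*(1.152 - z - 1.7654)^2
FOC: (2*8 + 1.0)*z = -5 + 1.0*(1.152 - 1.7654)
z^{k+1} = -0.3302
Step 3: u-update.
u^{k+1} = -1.7654 + 1.152 + 0.3302 = -0.2832
Step 4: Primal residual = |1.152 + 0.3302| = 1.4822


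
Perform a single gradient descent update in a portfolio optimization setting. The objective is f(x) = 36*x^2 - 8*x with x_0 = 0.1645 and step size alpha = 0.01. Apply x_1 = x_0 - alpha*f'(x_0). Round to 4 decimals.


We compute the gradient at x_0 and apply the update.
f'(x) = 72*x - 8
f'(0.1645) = 72*0.1645 - 8 = 3.844
x_1 = 0.1645 - 0.01*3.844 = 0.1261


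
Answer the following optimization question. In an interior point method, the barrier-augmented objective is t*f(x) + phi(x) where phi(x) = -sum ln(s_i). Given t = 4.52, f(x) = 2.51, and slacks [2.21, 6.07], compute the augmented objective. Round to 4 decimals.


Step 1: Compute log-barrier.
ln values: [0.793, 1.8034]
phi = -(0.793 + 1.8034) = -2.5964
Step 2: Compute augmented objective.
t*f(x) = 4.52*2.51 = 11.3452
Total = 11.3452 - 2.5964 = 8.7488


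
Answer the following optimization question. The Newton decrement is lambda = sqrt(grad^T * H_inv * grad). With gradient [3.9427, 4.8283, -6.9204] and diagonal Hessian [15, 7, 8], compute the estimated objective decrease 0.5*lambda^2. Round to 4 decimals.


Step 1: H is diagonal, so H^(-1) * g = [0.2628, 0.6898, -0.8651].
Step 2: g^T H^(-1) g = sum_i g_i^2 / H_ii
  = (3.9427)^2/15 + (4.8283)^2/7 + (-6.9204)^2/8
  = 1.0363 + 3.3304 + 5.9865 = 10.3532
Step 3: Objective decrease = 0.5 * g^T H^(-1) g = 5.1766


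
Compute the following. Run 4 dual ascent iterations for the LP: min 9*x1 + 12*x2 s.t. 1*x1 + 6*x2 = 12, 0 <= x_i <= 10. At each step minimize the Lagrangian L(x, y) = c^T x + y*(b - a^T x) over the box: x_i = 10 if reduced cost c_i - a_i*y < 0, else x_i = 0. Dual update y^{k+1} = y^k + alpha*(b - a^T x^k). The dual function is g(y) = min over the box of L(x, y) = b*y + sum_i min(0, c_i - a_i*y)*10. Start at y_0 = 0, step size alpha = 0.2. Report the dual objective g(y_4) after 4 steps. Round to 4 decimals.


Dual ascent for LP: min 9*x1 + 12*x2, 1*x1 + 6*x2 = 12, 0 <= x_i <= 10
Step 1: y^k = 0.0, reduced costs: (9.0, 12.0)
  x^k = (0.0, 0.0), subgradient = b - a^T x = 12.0
  y^{k+1} = 0.0 + 0.2*12.0 = 2.4
Step 2: y^k = 2.4, reduced costs: (6.6, -2.4)
  x^k = (0.0, 10.0), subgradient = b - a^T x = -48.0
  y^{k+1} = 2.4 + 0.2*-48.0 = -7.2
Step 3: y^k = -7.2, reduced costs: (16.2, 55.2)
  x^k = (0.0, 0.0), subgradient = b - a^T x = 12.0
  y^{k+1} = -7.2 + 0.2*12.0 = -4.8
Step 4: y^k = -4.8, reduced costs: (13.8, 40.8)
  x^k = (0.0, 0.0), subgradient = b - a^T x = 12.0
  y^{k+1} = -4.8 + 0.2*12.0 = -2.4
Dual objective at y_4 = -2.4: reduced costs (11.4, 26.4), box minimizer x = (0.0, 0.0)
g(y_4) = b*y + (c1 - a1*y)*x1 + (c2 - a2*y)*x2 = 12*(-2.4) + 11.4*0.0 + 26.4*0.0 = -28.8 + 0.0 + 0.0 = -28.8


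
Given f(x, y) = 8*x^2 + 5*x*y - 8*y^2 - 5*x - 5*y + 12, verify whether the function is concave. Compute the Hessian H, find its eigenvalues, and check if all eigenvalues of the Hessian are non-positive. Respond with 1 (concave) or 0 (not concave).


The Hessian of f(x,y) = 8*x^2 + 5*x*y - 8*y^2 - 5*x - 5*y + 12 is:
H = [[16, 5], [5, -16]]
Trace = 16 - 16 = 0
Determinant = 16*-16 - (5)^2 = -281
Discriminant = (0)^2 - 4*-281 = 1124.0
Eigenvalues: lambda_1 = -16.7631, lambda_2 = 16.7631
The function is not concave.

0


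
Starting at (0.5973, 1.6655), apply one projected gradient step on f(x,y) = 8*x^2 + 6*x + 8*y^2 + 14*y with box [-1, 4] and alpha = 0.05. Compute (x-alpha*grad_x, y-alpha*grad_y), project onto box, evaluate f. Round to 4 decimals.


Step 1: Compute gradient at (0.5973, 1.6655).
grad_x = 2*8*0.5973 + 6 = 15.5568
grad_y = 2*8*1.6655 + 14 = 40.648
Step 2: Gradient step.
x_raw = 0.5973 - 0.05*15.5568 = -0.1805
y_raw = 1.6655 - 0.05*40.648 = -0.3669
Step 3: Project onto [-1, 4].
x_proj = clip(-0.1805) = -0.1805
y_proj = clip(-0.3669) = -0.3669
Step 4: Evaluate f.
f(-0.1805, -0.3669) = -4.8822


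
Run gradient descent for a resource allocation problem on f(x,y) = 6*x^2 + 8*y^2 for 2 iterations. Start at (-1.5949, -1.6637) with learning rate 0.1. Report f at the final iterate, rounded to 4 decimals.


Gradient descent on f(x,y) = 6*x^2 + 8*y^2.
Starting point: (-1.5949, -1.6637), alpha = 0.1
Step 1: grad_x = 2*6*-1.5949 = -19.1388, grad_y = 2*8*-1.6637 = -26.6192
  x_1 = -1.5949 - 0.1*-19.1388 = 0.319
  y_1 = -1.6637 - 0.1*-26.6192 = 0.9982
Step 2: grad_x = 2*6*0.319 = 3.8278, grad_y = 2*8*0.9982 = 15.9715
  x_2 = 0.319 - 0.1*3.8278 = -0.0638
  y_2 = 0.9982 - 0.1*15.9715 = -0.5989
f(-0.0638, -0.5989) = 6*(-0.0638)^2 + 8*(-0.5989)^2 = 2.8942


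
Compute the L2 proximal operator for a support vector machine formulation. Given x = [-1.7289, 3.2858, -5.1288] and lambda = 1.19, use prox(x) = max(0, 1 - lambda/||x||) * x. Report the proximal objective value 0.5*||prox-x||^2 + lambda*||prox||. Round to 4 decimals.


Step 1: Compute ||x||.
||x|| = 6.3317
Step 2: Compute scaling factor.
scale = max(0, 1 - 1.19/6.3317) = 0.8121
Step 3: prox(x) = [-1.404, 2.6683, -4.1649]
||prox(x)|| = 5.1417
Step 4: Proximal objective.
0.5*||prox-x||^2 = 0.7081
lambda*||prox|| = 6.1186
Total = 6.8266


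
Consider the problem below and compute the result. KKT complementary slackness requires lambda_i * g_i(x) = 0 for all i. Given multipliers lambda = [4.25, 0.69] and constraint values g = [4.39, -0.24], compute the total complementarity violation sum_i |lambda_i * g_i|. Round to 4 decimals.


KKT complementary slackness check:
lambda_1 * g_1 = 4.25 * 4.39 = 18.6575
lambda_2 * g_2 = 0.69 * -0.24 = -0.1656
Total violation = 18.6575 + 0.1656 = 18.8231


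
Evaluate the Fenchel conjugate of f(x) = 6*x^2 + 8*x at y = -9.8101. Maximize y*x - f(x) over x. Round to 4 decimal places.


f*(y) = sup_x {y*x - a*x^2 - b*x} = sup_x {(y-b)*x - a*x^2}
FOC: (y - b) - 2a*x = 0 => x* = (y - b)/(2a)
x* = (-9.8101 - 8)/(2*6) = -1.4842
f*(-9.8101) = (y-b)^2/(4a) = (-9.8101 - 8)^2/(4*6)
= 317.1997/24 = 13.2167


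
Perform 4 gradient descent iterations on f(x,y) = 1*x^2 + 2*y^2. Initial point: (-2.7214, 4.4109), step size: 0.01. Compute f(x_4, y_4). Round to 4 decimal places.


Gradient descent on f(x,y) = 1*x^2 + 2*y^2.
Starting point: (-2.7214, 4.4109), alpha = 0.01
Step 1: grad_x = 2*1*-2.7214 = -5.4428, grad_y = 2*2*4.4109 = 17.6436
  x_1 = -2.7214 - 0.01*-5.4428 = -2.667
  y_1 = 4.4109 - 0.01*17.6436 = 4.2345
Step 2: grad_x = 2*1*-2.667 = -5.3339, grad_y = 2*2*4.2345 = 16.9379
  x_2 = -2.667 - 0.01*-5.3339 = -2.6136
  y_2 = 4.2345 - 0.01*16.9379 = 4.0651
Step 3: grad_x = 2*1*-2.6136 = -5.2273, grad_y = 2*2*4.0651 = 16.2603
  x_3 = -2.6136 - 0.01*-5.2273 = -2.5614
  y_3 = 4.0651 - 0.01*16.2603 = 3.9025
Step 4: grad_x = 2*1*-2.5614 = -5.1227, grad_y = 2*2*3.9025 = 15.6099
  x_4 = -2.5614 - 0.01*-5.1227 = -2.5101
  y_4 = 3.9025 - 0.01*15.6099 = 3.7464
f(-2.5101, 3.7464) = 1*(-2.5101)^2 + 2*3.7464^2 = 34.3715


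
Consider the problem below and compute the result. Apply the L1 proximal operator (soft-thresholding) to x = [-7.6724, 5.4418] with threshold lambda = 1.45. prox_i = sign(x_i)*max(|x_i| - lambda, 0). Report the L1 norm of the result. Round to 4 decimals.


Soft-thresholding with lambda = 1.45:
prox(-7.6724) = sign(-7.6724)*max(|-7.6724| - 1.45, 0) = -6.2224
prox(5.4418) = sign(5.4418)*max(|5.4418| - 1.45, 0) = 3.9918
prox(x) = [-6.2224, 3.9918]
||prox(x)||_1 = 6.2224 + 3.9918 = 10.2142


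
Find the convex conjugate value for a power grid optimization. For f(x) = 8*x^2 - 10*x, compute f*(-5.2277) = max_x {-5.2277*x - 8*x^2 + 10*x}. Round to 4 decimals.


f*(y) = sup_x {y*x - a*x^2 - b*x} = sup_x {(y-b)*x - a*x^2}
FOC: (y - b) - 2a*x = 0 => x* = (y - b)/(2a)
x* = (-5.2277 + 10)/(2*8) = 0.2983
f*(-5.2277) = (y-b)^2/(4a) = (-5.2277 + 10)^2/(4*8)
= 22.7748/32 = 0.7117


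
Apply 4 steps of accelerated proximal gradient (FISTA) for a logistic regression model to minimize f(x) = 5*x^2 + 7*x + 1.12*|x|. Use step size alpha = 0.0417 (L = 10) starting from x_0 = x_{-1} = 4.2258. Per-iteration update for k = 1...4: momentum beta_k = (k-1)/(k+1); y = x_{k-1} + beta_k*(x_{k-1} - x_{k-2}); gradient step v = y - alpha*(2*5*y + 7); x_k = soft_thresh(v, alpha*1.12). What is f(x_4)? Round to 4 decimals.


FISTA on f(x) = 5*x^2 + 7*x + 1.12*|x|
L = 10, alpha = 0.0417
Iteration 1: beta = 0.0, y = 4.2258 + 0.0*(4.2258 - 4.2258) = 4.2258
  grad(y) = 49.258, v = y - alpha*grad = 2.1717
  prox(v) = soft_thresh(2.1717, 0.0467) = 2.125
Iteration 2: beta = 0.3333, y = 2.125 + 0.3333*(2.125 - 4.2258) = 1.4248
  grad(y) = 21.2478, v = y - alpha*grad = 0.5387
  prox(v) = soft_thresh(0.5387, 0.0467) = 0.492
Iteration 3: beta = 0.5, y = 0.492 + 0.5*(0.492 - 2.125) = -0.3245
  grad(y) = 3.7555, v = y - alpha*grad = -0.4811
  prox(v) = soft_thresh(-0.4811, 0.0467) = -0.4344
Iteration 4: beta = 0.6, y = -0.4344 + 0.6*(-0.4344 - 0.492) = -0.9902
  grad(y) = -2.9019, v = y - alpha*grad = -0.8692
  prox(v) = soft_thresh(-0.8692, 0.0467) = -0.8225
f(x_4) = 5*(-0.8225)^2 + 7*(-0.8225) + 1.12*|-0.8225| = -1.4538


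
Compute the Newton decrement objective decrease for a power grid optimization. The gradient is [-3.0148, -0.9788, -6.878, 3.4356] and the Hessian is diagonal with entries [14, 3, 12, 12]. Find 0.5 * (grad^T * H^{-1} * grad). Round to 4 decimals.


Step 1: H is diagonal, so H^(-1) * g = [-0.2153, -0.3263, -0.5732, 0.2863].
Step 2: g^T H^(-1) g = sum_i g_i^2 / H_ii
  = (-3.0148)^2/14 + (-0.9788)^2/3 + (-6.878)^2/12 + (3.4356)^2/12
  = 0.6492 + 0.3193 + 3.9422 + 0.9836 = 5.8944
Step 3: Objective decrease = 0.5 * g^T H^(-1) g = 2.9472


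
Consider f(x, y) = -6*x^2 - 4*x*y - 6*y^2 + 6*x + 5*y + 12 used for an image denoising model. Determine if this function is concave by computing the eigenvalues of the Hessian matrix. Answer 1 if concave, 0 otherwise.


The Hessian of f(x,y) = -6*x^2 - 4*x*y - 6*y^2 + 6*x + 5*y + 12 is:
H = [[-12, -4], [-4, -12]]
Trace = -12 - 12 = -24
Determinant = -12*-12 - (-4)^2 = 128
Discriminant = (-24)^2 - 4*128 = 64.0
Eigenvalues: lambda_1 = -16.0, lambda_2 = -8.0
The function is concave.

1


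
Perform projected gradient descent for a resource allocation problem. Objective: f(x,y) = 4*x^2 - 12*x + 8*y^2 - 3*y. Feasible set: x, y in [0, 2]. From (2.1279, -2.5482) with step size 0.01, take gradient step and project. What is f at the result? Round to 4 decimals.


Step 1: Compute gradient at (2.1279, -2.5482).
grad_x = 2*4*2.1279 - 12 = 5.0232
grad_y = 2*8*-2.5482 - 3 = -43.7712
Step 2: Gradient step.
x_raw = 2.1279 - 0.01*5.0232 = 2.0777
y_raw = -2.5482 - 0.01*-43.7712 = -2.1105
Step 3: Project onto [0, 2].
x_proj = clip(2.0777) = 2.0
y_proj = clip(-2.1105) = 0.0
Step 4: Evaluate f.
f(2.0, 0.0) = -8.0


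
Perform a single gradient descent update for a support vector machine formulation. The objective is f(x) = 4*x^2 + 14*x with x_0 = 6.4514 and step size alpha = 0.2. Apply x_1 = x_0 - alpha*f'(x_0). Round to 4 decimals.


We compute the gradient at x_0 and apply the update.
f'(x) = 8*x + 14
f'(6.4514) = 8*6.4514 + 14 = 65.6112
x_1 = 6.4514 - 0.2*65.6112 = -6.6708


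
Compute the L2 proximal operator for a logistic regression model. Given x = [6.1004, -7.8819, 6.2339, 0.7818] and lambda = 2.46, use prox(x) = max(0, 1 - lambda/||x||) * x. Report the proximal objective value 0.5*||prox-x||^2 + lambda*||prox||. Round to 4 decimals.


Step 1: Compute ||x||.
||x|| = 11.7818
Step 2: Compute scaling factor.
scale = max(0, 1 - 2.46/11.7818) = 0.7912
Step 3: prox(x) = [4.8267, -6.2362, 4.9323, 0.6186]
||prox(x)|| = 9.3218
Step 4: Proximal objective.
0.5*||prox-x||^2 = 3.0258
lambda*||prox|| = 22.9316
Total = 25.9575


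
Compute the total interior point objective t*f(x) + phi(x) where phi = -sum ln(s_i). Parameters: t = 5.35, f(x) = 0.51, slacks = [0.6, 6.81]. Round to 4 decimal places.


Step 1: Compute log-barrier.
ln values: [-0.5108, 1.9184]
phi = -(-0.5108 + 1.9184) = -1.4076
Step 2: Compute augmented objective.
t*f(x) = 5.35*0.51 = 2.7285
Total = 2.7285 - 1.4076 = 1.3209


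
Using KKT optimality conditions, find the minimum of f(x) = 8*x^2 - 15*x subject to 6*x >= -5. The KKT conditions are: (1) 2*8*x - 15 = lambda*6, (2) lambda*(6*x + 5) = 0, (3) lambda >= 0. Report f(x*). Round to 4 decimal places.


Step 1: Try lambda = 0 (constraint inactive).
Stationarity: 2*8*x - 15 = 0
x* = 15/(2*8) = 0.9375
Check constraint: 6*0.9375 = 5.625 >= -5 -- satisfied.
Step 2: Compute optimal value.
f(x*) = 8*0.9375^2 - 15*0.9375 = -7.0313


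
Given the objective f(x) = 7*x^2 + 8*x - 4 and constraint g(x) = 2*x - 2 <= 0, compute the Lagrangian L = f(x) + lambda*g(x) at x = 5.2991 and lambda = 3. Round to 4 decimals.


Step 1: Evaluate f(x).
f(5.2991) = 7*5.2991^2 + 8*5.2991 - 4 = 234.956
Step 2: Evaluate g(x).
g(5.2991) = 2*5.2991 - 2 = 8.5982
Step 3: Compute Lagrangian.
L = 234.956 + 3*8.5982 = 260.7506


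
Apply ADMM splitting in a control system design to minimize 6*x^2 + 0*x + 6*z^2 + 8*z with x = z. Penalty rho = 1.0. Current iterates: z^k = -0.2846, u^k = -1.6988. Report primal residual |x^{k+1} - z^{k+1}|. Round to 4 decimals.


ADMM iteration with rho = 1.0, z^k = -0.2846, u^k = -1.6988
Step 1: x-update.
Minimize 6*x^2 + 0*x + (1.0/2)*(x + 0.2846 - 1.6988)^2
FOC: (2*6 + 1.0)*x = 0 + 1.0*(-0.2846 + 1.6988)
x^{k+1} = 0.1088
Step 2: z-update.
Minimize 6*z^2 + 8*z + (1.0/2)*(0.1088 - z - 1.6988)^2
FOC: (2*6 + 1.0)*z = -8 + 1.0*(0.1088 - 1.6988)
z^{k+1} = -0.7377
Step 3: u-update.
u^{k+1} = -1.6988 + 0.1088 + 0.7377 = -0.8523
Step 4: Primal residual = |0.1088 + 0.7377| = 0.8465


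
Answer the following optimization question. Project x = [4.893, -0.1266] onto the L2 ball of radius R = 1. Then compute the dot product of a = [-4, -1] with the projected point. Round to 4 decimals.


Step 1: Compute ||x|| (intermediates to 6 decimals).
||x|| = sqrt(4.893^2 + (-0.1266)^2) = 4.894638
Step 2: Project.
Since ||x|| > R, scale = R/||x|| = 1/4.894638 = 0.204305, proj(x) = scale * x
proj(x) = [0.999664, -0.025865]
Step 3: Dot product.
a^T * proj(x) = -4*0.999664 - 1*(-0.025865) = -3.9728


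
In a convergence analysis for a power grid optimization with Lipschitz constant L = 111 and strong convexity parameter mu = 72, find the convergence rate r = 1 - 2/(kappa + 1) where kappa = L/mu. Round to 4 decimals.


Step 1: Compute the condition number.
kappa = L/mu = 111/72 = 1.5417
Step 2: Compute the convergence rate.
r = 1 - 2/(kappa + 1) = 1 - 2*mu/(L + mu) = (L - mu)/(L + mu) = 39/183 = 0.2131


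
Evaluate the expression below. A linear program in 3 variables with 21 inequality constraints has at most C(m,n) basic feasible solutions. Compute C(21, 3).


Each vertex corresponds to some choice of n active constraints out of m, so the number of vertices is at most C(m, n) = m! / (n!(m-n)!).
m = 21, n = 3
Numerator: 21 * 20 * 19
Denominator: 3! = 6
C(21, 3) = 1330


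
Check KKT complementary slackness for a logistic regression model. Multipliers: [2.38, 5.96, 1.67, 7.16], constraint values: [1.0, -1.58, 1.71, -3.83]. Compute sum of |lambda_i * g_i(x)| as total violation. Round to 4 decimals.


KKT complementary slackness check:
lambda_1 * g_1 = 2.38 * 1.0 = 2.38
lambda_2 * g_2 = 5.96 * -1.58 = -9.4168
lambda_3 * g_3 = 1.67 * 1.71 = 2.8557
lambda_4 * g_4 = 7.16 * -3.83 = -27.4228
Total violation = 2.38 + 9.4168 + 2.8557 + 27.4228 = 42.0753


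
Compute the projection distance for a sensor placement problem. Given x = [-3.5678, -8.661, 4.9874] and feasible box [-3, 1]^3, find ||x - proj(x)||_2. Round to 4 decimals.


Project each component onto [-3, 1].
clip(-3.5678) = -3.0, clip(-8.661) = -3.0, clip(4.9874) = 1.0
Projection = [-3.0, -3.0, 1.0]
Squared diffs: [0.3224, 32.0469, 15.8994]
Distance = sqrt(48.2687) = 6.9476


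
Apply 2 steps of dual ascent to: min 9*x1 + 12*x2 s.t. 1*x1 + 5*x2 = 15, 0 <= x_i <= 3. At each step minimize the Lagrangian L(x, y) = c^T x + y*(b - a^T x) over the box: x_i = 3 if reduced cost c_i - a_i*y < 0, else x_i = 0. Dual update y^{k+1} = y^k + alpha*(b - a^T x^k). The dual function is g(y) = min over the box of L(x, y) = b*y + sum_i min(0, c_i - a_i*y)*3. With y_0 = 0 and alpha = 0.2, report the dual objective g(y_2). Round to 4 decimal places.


Dual ascent for LP: min 9*x1 + 12*x2, 1*x1 + 5*x2 = 15, 0 <= x_i <= 3
Step 1: y^k = 0.0, reduced costs: (9.0, 12.0)
  x^k = (0.0, 0.0), subgradient = b - a^T x = 15.0
  y^{k+1} = 0.0 + 0.2*15.0 = 3.0
Step 2: y^k = 3.0, reduced costs: (6.0, -3.0)
  x^k = (0.0, 3.0), subgradient = b - a^T x = 0.0
  y^{k+1} = 3.0 + 0.2*0.0 = 3.0
Dual objective at y_2 = 3.0: reduced costs (6.0, -3.0), box minimizer x = (0.0, 3.0)
g(y_2) = b*y + (c1 - a1*y)*x1 + (c2 - a2*y)*x2 = 15*3.0 + 6.0*0.0 + (-3.0)*3.0 = 45.0 + 0.0 - 9.0 = 36.0


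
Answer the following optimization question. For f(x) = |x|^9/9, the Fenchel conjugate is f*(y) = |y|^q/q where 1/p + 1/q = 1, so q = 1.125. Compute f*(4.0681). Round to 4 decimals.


The conjugate exponent q satisfies 1/p + 1/q = 1.
p = 9, so q = 9/(9 - 1) = 1.125
|y|^q = 4.0681^1.125 = 4.848
f*(4.0681) = 4.848 / 1.125 = 4.3094


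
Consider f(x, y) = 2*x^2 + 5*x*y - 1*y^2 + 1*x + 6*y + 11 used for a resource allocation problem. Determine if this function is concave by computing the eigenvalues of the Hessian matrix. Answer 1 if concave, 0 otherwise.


The Hessian of f(x,y) = 2*x^2 + 5*x*y - 1*y^2 + 1*x + 6*y + 11 is:
H = [[4, 5], [5, -2]]
Trace = 4 - 2 = 2
Determinant = 4*-2 - (5)^2 = -33
Discriminant = (2)^2 - 4*-33 = 136.0
Eigenvalues: lambda_1 = -4.831, lambda_2 = 6.831
The function is not concave.

0


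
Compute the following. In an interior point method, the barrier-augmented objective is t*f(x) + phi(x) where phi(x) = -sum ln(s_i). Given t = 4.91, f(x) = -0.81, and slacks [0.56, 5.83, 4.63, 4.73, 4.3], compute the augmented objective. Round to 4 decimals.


Step 1: Compute log-barrier.
ln values: [-0.5798, 1.763, 1.5326, 1.5539, 1.4586]
phi = -(-0.5798 + 1.763 + 1.5326 + 1.5539 + 1.4586) = -5.7283
Step 2: Compute augmented objective.
t*f(x) = 4.91*-0.81 = -3.9771
Total = -3.9771 - 5.7283 = -9.7054


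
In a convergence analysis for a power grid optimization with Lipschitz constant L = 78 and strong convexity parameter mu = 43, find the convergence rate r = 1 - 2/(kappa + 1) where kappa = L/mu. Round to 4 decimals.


Step 1: Compute the condition number.
kappa = L/mu = 78/43 = 1.814
Step 2: Compute the convergence rate.
r = 1 - 2/(kappa + 1) = 1 - 2*mu/(L + mu) = (L - mu)/(L + mu) = 35/121 = 0.2893


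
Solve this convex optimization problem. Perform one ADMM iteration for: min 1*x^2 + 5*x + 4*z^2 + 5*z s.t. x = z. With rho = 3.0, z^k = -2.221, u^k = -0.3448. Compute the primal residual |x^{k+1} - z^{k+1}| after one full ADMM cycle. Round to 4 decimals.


ADMM iteration with rho = 3.0, z^k = -2.221, u^k = -0.3448
Step 1: x-update.
Minimize 1*x^2 + 5*x + (3.0/2)*(x + 2.221 - 0.3448)^2
FOC: (2*1 + 3.0)*x = -5 + 3.0*(-2.221 + 0.3448)
x^{k+1} = -2.1257
Step 2: z-update.
Minimize 4*z^2 + 5*z + (3.0/2)*(-2.1257 - z - 0.3448)^2
FOC: (2*4 + 3.0)*z = -5 + 3.0*(-2.1257 - 0.3448)
z^{k+1} = -1.1283
Step 3: u-update.
u^{k+1} = -0.3448 - 2.1257 + 1.1283 = -1.3422
Step 4: Primal residual = |-2.1257 + 1.1283| = 0.9974


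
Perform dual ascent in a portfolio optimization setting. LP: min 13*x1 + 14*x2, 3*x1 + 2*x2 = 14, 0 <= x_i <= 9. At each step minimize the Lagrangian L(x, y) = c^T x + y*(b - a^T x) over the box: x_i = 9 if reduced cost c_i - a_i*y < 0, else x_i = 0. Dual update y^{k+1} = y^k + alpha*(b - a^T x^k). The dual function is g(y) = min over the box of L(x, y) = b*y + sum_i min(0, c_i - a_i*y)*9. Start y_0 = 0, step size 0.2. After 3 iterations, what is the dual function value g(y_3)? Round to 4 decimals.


Dual ascent for LP: min 13*x1 + 14*x2, 3*x1 + 2*x2 = 14, 0 <= x_i <= 9
Step 1: y^k = 0.0, reduced costs: (13.0, 14.0)
  x^k = (0.0, 0.0), subgradient = b - a^T x = 14.0
  y^{k+1} = 0.0 + 0.2*14.0 = 2.8
Step 2: y^k = 2.8, reduced costs: (4.6, 8.4)
  x^k = (0.0, 0.0), subgradient = b - a^T x = 14.0
  y^{k+1} = 2.8 + 0.2*14.0 = 5.6
Step 3: y^k = 5.6, reduced costs: (-3.8, 2.8)
  x^k = (9.0, 0.0), subgradient = b - a^T x = -13.0
  y^{k+1} = 5.6 + 0.2*-13.0 = 3.0
Dual objective at y_3 = 3.0: reduced costs (4.0, 8.0), box minimizer x = (0.0, 0.0)
g(y_3) = b*y + (c1 - a1*y)*x1 + (c2 - a2*y)*x2 = 14*3.0 + 4.0*0.0 + 8.0*0.0 = 42.0 + 0.0 + 0.0 = 42.0


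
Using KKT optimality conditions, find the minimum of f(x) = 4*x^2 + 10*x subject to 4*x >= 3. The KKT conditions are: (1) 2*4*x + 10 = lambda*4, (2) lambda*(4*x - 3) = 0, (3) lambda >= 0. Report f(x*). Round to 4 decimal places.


Step 1: Try lambda = 0 (constraint inactive).
x_unc = -10/(2*4) = -1.25
Check: 4*-1.25 = -5.0 < 3 -- violated!
Step 2: Constraint must be active: 4*x = 3
x* = 3/4 = 0.75
lambda = (2*4*0.75 + 10)/4 = 4.0
Step 3: Compute optimal value.
f(x*) = 4*0.75^2 + 10*0.75 = 9.75


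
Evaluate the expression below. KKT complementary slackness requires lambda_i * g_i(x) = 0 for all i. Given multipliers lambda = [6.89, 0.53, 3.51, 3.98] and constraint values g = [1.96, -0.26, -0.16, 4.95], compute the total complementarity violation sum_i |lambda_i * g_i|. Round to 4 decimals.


KKT complementary slackness check:
lambda_1 * g_1 = 6.89 * 1.96 = 13.5044
lambda_2 * g_2 = 0.53 * -0.26 = -0.1378
lambda_3 * g_3 = 3.51 * -0.16 = -0.5616
lambda_4 * g_4 = 3.98 * 4.95 = 19.701
Total violation = 13.5044 + 0.1378 + 0.5616 + 19.701 = 33.9048


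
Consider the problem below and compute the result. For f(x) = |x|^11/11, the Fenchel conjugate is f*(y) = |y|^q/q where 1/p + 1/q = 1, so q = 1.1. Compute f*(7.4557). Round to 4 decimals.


The conjugate exponent q satisfies 1/p + 1/q = 1.
p = 11, so q = 11/(11 - 1) = 1.1
|y|^q = 7.4557^1.1 = 9.1146
f*(7.4557) = 9.1146 / 1.1 = 8.286


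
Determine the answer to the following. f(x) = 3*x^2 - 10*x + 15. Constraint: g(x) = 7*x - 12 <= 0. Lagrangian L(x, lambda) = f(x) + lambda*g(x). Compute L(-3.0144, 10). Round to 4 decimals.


Step 1: Evaluate f(x).
f(-3.0144) = 3*(-3.0144)^2 - 10*(-3.0144) + 15 = 72.4038
Step 2: Evaluate g(x).
g(-3.0144) = 7*-3.0144 - 12 = -33.1008
Step 3: Compute Lagrangian.
L = 72.4038 + 10*-33.1008 = -258.6042


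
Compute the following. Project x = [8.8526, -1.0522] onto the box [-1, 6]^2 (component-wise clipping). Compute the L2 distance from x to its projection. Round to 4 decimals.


Project each component onto [-1, 6].
clip(8.8526) = 6.0, clip(-1.0522) = -1.0
Projection = [6.0, -1.0]
Squared diffs: [8.1373, 0.0027]
Distance = sqrt(8.14) = 2.8531


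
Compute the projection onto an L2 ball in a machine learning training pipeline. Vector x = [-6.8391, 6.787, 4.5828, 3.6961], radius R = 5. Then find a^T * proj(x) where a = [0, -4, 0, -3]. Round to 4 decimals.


Step 1: Compute ||x|| (intermediates to 6 decimals).
||x|| = sqrt((-6.8391)^2 + 6.787^2 + 4.5828^2 + 3.6961^2) = 11.291584
Step 2: Project.
Since ||x|| > R, scale = R/||x|| = 5/11.291584 = 0.442808, proj(x) = scale * x
proj(x) = [-3.028408, 3.005338, 2.029301, 1.636663]
Step 3: Dot product.
a^T * proj(x) = 0*(-3.028408) - 4*3.005338 + 0*2.029301 - 3*1.636663 = -16.9313


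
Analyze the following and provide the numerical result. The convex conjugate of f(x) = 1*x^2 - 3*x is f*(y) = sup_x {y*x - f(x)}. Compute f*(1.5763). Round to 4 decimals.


f*(y) = sup_x {y*x - a*x^2 - b*x} = sup_x {(y-b)*x - a*x^2}
FOC: (y - b) - 2a*x = 0 => x* = (y - b)/(2a)
x* = (1.5763 + 3)/(2*1) = 2.2882
f*(1.5763) = (y-b)^2/(4a) = (1.5763 + 3)^2/(4*1)
= 20.9425/4 = 5.2356


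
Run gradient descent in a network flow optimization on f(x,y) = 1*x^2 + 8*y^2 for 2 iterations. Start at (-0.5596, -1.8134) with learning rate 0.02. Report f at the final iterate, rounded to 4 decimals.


Gradient descent on f(x,y) = 1*x^2 + 8*y^2.
Starting point: (-0.5596, -1.8134), alpha = 0.02
Step 1: grad_x = 2*1*-0.5596 = -1.1192, grad_y = 2*8*-1.8134 = -29.0144
  x_1 = -0.5596 - 0.02*-1.1192 = -0.5372
  y_1 = -1.8134 - 0.02*-29.0144 = -1.2331
Step 2: grad_x = 2*1*-0.5372 = -1.0744, grad_y = 2*8*-1.2331 = -19.7298
  x_2 = -0.5372 - 0.02*-1.0744 = -0.5157
  y_2 = -1.2331 - 0.02*-19.7298 = -0.8385
f(-0.5157, -0.8385) = 1*(-0.5157)^2 + 8*(-0.8385)^2 = 5.8908


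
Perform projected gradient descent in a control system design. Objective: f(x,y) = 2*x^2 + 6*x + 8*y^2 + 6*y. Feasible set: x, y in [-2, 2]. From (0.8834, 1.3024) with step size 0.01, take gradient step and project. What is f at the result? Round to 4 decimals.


Step 1: Compute gradient at (0.8834, 1.3024).
grad_x = 2*2*0.8834 + 6 = 9.5336
grad_y = 2*8*1.3024 + 6 = 26.8384
Step 2: Gradient step.
x_raw = 0.8834 - 0.01*9.5336 = 0.7881
y_raw = 1.3024 - 0.01*26.8384 = 1.034
Step 3: Project onto [-2, 2].
x_proj = clip(0.7881) = 0.7881
y_proj = clip(1.034) = 1.034
Step 4: Evaluate f.
f(0.7881, 1.034) = 20.7281


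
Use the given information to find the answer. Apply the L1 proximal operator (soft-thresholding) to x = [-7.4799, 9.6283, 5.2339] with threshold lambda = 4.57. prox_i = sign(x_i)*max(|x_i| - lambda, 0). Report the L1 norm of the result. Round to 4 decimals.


Soft-thresholding with lambda = 4.57:
prox(-7.4799) = sign(-7.4799)*max(|-7.4799| - 4.57, 0) = -2.9099
prox(9.6283) = sign(9.6283)*max(|9.6283| - 4.57, 0) = 5.0583
prox(5.2339) = sign(5.2339)*max(|5.2339| - 4.57, 0) = 0.6639
prox(x) = [-2.9099, 5.0583, 0.6639]
||prox(x)||_1 = 2.9099 + 5.0583 + 0.6639 = 8.6321


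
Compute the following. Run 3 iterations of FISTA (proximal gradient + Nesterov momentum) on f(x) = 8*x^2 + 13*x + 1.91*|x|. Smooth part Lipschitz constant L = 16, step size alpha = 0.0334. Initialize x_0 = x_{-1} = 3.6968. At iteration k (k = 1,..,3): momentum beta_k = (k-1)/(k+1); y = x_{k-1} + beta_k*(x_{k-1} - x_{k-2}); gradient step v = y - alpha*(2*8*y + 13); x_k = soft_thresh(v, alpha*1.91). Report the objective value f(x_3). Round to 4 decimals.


FISTA on f(x) = 8*x^2 + 13*x + 1.91*|x|
L = 16, alpha = 0.0334
Iteration 1: beta = 0.0, y = 3.6968 + 0.0*(3.6968 - 3.6968) = 3.6968
  grad(y) = 72.1488, v = y - alpha*grad = 1.287
  prox(v) = soft_thresh(1.287, 0.0638) = 1.2232
Iteration 2: beta = 0.3333, y = 1.2232 + 0.3333*(1.2232 - 3.6968) = 0.3987
  grad(y) = 19.3794, v = y - alpha*grad = -0.2486
  prox(v) = soft_thresh(-0.2486, 0.0638) = -0.1848
Iteration 3: beta = 0.5, y = -0.1848 + 0.5*(-0.1848 - 1.2232) = -0.8888
  grad(y) = -1.2202, v = y - alpha*grad = -0.848
  prox(v) = soft_thresh(-0.848, 0.0638) = -0.7842
f(x_3) = 8*(-0.7842)^2 + 13*(-0.7842) + 1.91*|-0.7842| = -3.777


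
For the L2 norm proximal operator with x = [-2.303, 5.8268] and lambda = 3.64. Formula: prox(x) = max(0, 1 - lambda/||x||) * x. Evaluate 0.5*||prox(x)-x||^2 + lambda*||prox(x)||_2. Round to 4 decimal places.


Step 1: Compute ||x||.
||x|| = 6.2654
Step 2: Compute scaling factor.
scale = max(0, 1 - 3.64/6.2654) = 0.419
Step 3: prox(x) = [-0.965, 2.4416]
||prox(x)|| = 2.6254
Step 4: Proximal objective.
0.5*||prox-x||^2 = 6.6248
lambda*||prox|| = 9.5565
Total = 16.1813


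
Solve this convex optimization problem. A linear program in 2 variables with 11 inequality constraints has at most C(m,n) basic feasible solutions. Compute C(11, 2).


Each vertex corresponds to some choice of n active constraints out of m, so the number of vertices is at most C(m, n) = m! / (n!(m-n)!).
m = 11, n = 2
Numerator: 11 * 10
Denominator: 2! = 2
C(11, 2) = 55


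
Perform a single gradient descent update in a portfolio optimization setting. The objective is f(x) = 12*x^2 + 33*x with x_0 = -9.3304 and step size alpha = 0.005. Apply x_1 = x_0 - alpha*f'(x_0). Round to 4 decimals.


We compute the gradient at x_0 and apply the update.
f'(x) = 24*x + 33
f'(-9.3304) = 24*-9.3304 + 33 = -190.9296
x_1 = -9.3304 - 0.005*-190.9296 = -8.3758


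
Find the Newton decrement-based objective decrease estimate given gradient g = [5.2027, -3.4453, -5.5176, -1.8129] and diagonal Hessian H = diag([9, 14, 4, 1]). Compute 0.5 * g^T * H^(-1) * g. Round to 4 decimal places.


Step 1: H is diagonal, so H^(-1) * g = [0.5781, -0.2461, -1.3794, -1.8129].
Step 2: g^T H^(-1) g = sum_i g_i^2 / H_ii
  = (5.2027)^2/9 + (-3.4453)^2/14 + (-5.5176)^2/4 + (-1.8129)^2/1
  = 3.0076 + 0.8479 + 7.611 + 3.2866 = 14.753
Step 3: Objective decrease = 0.5 * g^T H^(-1) g = 7.3765


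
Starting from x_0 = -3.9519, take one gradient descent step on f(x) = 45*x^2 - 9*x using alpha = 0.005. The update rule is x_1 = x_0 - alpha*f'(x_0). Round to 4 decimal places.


We compute the gradient at x_0 and apply the update.
f'(x) = 90*x - 9
f'(-3.9519) = 90*-3.9519 - 9 = -364.671
x_1 = -3.9519 - 0.005*-364.671 = -2.1285


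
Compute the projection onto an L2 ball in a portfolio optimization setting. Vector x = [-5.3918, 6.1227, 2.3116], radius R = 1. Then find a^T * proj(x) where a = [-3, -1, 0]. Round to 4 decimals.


Step 1: Compute ||x|| (intermediates to 6 decimals).
||x|| = sqrt((-5.3918)^2 + 6.1227^2 + 2.3116^2) = 8.479532
Step 2: Project.
Since ||x|| > R, scale = R/||x|| = 1/8.479532 = 0.117931, proj(x) = scale * x
proj(x) = [-0.63586, 0.722056, 0.272609]
Step 3: Dot product.
a^T * proj(x) = -3*(-0.63586) - 1*0.722056 + 0*0.272609 = 1.1855


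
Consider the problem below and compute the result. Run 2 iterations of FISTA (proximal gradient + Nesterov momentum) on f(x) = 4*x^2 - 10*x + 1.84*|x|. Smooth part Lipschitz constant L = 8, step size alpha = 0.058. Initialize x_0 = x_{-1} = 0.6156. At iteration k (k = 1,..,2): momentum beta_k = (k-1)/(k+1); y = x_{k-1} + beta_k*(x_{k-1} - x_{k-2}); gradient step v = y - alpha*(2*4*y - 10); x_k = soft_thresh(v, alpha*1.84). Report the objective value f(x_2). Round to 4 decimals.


FISTA on f(x) = 4*x^2 - 10*x + 1.84*|x|
L = 8, alpha = 0.058
Iteration 1: beta = 0.0, y = 0.6156 + 0.0*(0.6156 - 0.6156) = 0.6156
  grad(y) = -5.0752, v = y - alpha*grad = 0.91
  prox(v) = soft_thresh(0.91, 0.1067) = 0.8032
Iteration 2: beta = 0.3333, y = 0.8032 + 0.3333*(0.8032 - 0.6156) = 0.8658
  grad(y) = -3.0737, v = y - alpha*grad = 1.0441
  prox(v) = soft_thresh(1.0441, 0.1067) = 0.9373
f(x_2) = 4*0.9373^2 - 10*0.9373 + 1.84*|0.9373| = -4.1343


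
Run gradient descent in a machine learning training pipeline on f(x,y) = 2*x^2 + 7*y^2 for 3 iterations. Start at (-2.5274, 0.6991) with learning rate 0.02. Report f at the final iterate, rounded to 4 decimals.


Gradient descent on f(x,y) = 2*x^2 + 7*y^2.
Starting point: (-2.5274, 0.6991), alpha = 0.02
Step 1: grad_x = 2*2*-2.5274 = -10.1096, grad_y = 2*7*0.6991 = 9.7874
  x_1 = -2.5274 - 0.02*-10.1096 = -2.3252
  y_1 = 0.6991 - 0.02*9.7874 = 0.5034
Step 2: grad_x = 2*2*-2.3252 = -9.3008, grad_y = 2*7*0.5034 = 7.0469
  x_2 = -2.3252 - 0.02*-9.3008 = -2.1392
  y_2 = 0.5034 - 0.02*7.0469 = 0.3624
Step 3: grad_x = 2*2*-2.1392 = -8.5568, grad_y = 2*7*0.3624 = 5.0738
  x_3 = -2.1392 - 0.02*-8.5568 = -1.9681
  y_3 = 0.3624 - 0.02*5.0738 = 0.2609
f(-1.9681, 0.2609) = 2*(-1.9681)^2 + 7*0.2609^2 = 8.2231


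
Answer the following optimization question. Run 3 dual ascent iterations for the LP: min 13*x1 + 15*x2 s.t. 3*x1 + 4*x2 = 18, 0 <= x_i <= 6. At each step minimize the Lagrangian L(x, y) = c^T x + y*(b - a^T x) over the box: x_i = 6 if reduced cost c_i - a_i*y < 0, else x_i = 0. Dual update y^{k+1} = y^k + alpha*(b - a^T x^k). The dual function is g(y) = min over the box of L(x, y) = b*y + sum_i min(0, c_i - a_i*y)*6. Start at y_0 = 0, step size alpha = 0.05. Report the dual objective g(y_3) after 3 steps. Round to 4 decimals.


Dual ascent for LP: min 13*x1 + 15*x2, 3*x1 + 4*x2 = 18, 0 <= x_i <= 6
Step 1: y^k = 0.0, reduced costs: (13.0, 15.0)
  x^k = (0.0, 0.0), subgradient = b - a^T x = 18.0
  y^{k+1} = 0.0 + 0.05*18.0 = 0.9
Step 2: y^k = 0.9, reduced costs: (10.3, 11.4)
  x^k = (0.0, 0.0), subgradient = b - a^T x = 18.0
  y^{k+1} = 0.9 + 0.05*18.0 = 1.8
Step 3: y^k = 1.8, reduced costs: (7.6, 7.8)
  x^k = (0.0, 0.0), subgradient = b - a^T x = 18.0
  y^{k+1} = 1.8 + 0.05*18.0 = 2.7
Dual objective at y_3 = 2.7: reduced costs (4.9, 4.2), box minimizer x = (0.0, 0.0)
g(y_3) = b*y + (c1 - a1*y)*x1 + (c2 - a2*y)*x2 = 18*2.7 + 4.9*0.0 + 4.2*0.0 = 48.6 + 0.0 + 0.0 = 48.6


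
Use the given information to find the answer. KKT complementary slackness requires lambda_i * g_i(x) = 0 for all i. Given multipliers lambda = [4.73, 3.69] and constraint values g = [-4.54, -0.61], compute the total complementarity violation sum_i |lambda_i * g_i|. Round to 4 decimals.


KKT complementary slackness check:
lambda_1 * g_1 = 4.73 * -4.54 = -21.4742
lambda_2 * g_2 = 3.69 * -0.61 = -2.2509
Total violation = 21.4742 + 2.2509 = 23.7251


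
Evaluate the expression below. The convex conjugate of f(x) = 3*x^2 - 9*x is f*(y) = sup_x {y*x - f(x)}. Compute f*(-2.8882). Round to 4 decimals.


f*(y) = sup_x {y*x - a*x^2 - b*x} = sup_x {(y-b)*x - a*x^2}
FOC: (y - b) - 2a*x = 0 => x* = (y - b)/(2a)
x* = (-2.8882 + 9)/(2*3) = 1.0186
f*(-2.8882) = (y-b)^2/(4a) = (-2.8882 + 9)^2/(4*3)
= 37.3541/12 = 3.1128


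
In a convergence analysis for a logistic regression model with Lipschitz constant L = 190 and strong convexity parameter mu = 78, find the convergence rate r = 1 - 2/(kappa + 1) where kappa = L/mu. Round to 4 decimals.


Step 1: Compute the condition number.
kappa = L/mu = 190/78 = 2.4359
Step 2: Compute the convergence rate.
r = 1 - 2/(kappa + 1) = 1 - 2*mu/(L + mu) = (L - mu)/(L + mu) = 112/268 = 0.4179


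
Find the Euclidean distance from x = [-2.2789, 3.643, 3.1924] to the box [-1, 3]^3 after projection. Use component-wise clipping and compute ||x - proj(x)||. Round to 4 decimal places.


Project each component onto [-1, 3].
clip(-2.2789) = -1.0, clip(3.643) = 3.0, clip(3.1924) = 3.0
Projection = [-1.0, 3.0, 3.0]
Squared diffs: [1.6356, 0.4134, 0.037]
Distance = sqrt(2.086) = 1.4443


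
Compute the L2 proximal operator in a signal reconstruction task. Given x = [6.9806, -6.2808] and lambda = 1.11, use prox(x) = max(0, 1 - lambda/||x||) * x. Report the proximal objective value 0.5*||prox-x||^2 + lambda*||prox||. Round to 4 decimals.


Step 1: Compute ||x||.
||x|| = 9.3903
Step 2: Compute scaling factor.
scale = max(0, 1 - 1.11/9.3903) = 0.8818
Step 3: prox(x) = [6.1554, -5.5384]
||prox(x)|| = 8.2803
Step 4: Proximal objective.
0.5*||prox-x||^2 = 0.6161
lambda*||prox|| = 9.1911
Total = 9.8072


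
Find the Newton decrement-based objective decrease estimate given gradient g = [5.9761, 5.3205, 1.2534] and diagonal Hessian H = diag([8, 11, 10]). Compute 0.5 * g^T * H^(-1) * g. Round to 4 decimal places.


Step 1: H is diagonal, so H^(-1) * g = [0.747, 0.4837, 0.1253].
Step 2: g^T H^(-1) g = sum_i g_i^2 / H_ii
  = (5.9761)^2/8 + (5.3205)^2/11 + (1.2534)^2/10
  = 4.4642 + 2.5734 + 0.1571 = 7.1948
Step 3: Objective decrease = 0.5 * g^T H^(-1) g = 3.5974


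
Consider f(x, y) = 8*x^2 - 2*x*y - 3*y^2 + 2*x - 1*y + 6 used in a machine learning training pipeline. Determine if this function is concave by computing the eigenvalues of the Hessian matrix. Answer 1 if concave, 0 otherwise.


The Hessian of f(x,y) = 8*x^2 - 2*x*y - 3*y^2 + 2*x - 1*y + 6 is:
H = [[16, -2], [-2, -6]]
Trace = 16 - 6 = 10
Determinant = 16*-6 - (-2)^2 = -100
Discriminant = (10)^2 - 4*-100 = 500.0
Eigenvalues: lambda_1 = -6.1803, lambda_2 = 16.1803
The function is not concave.

0


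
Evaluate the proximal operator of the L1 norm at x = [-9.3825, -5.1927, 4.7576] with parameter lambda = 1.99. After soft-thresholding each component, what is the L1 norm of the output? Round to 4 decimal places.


Soft-thresholding with lambda = 1.99:
prox(-9.3825) = sign(-9.3825)*max(|-9.3825| - 1.99, 0) = -7.3925
prox(-5.1927) = sign(-5.1927)*max(|-5.1927| - 1.99, 0) = -3.2027
prox(4.7576) = sign(4.7576)*max(|4.7576| - 1.99, 0) = 2.7676
prox(x) = [-7.3925, -3.2027, 2.7676]
||prox(x)||_1 = 7.3925 + 3.2027 + 2.7676 = 13.3628


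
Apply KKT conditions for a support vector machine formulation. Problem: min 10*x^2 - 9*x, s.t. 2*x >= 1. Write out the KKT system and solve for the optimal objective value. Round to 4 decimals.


Step 1: Try lambda = 0 (constraint inactive).
x_unc = 9/(2*10) = 0.45
Check: 2*0.45 = 0.9 < 1 -- violated!
Step 2: Constraint must be active: 2*x = 1
x* = 1/2 = 0.5
lambda = (2*10*0.5 - 9)/2 = 0.5
Step 3: Compute optimal value.
f(x*) = 10*0.5^2 - 9*0.5 = -2.0


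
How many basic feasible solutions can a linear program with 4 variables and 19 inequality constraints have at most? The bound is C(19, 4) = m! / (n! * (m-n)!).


Each vertex corresponds to some choice of n active constraints out of m, so the number of vertices is at most C(m, n) = m! / (n!(m-n)!).
m = 19, n = 4
Numerator: 19 * 18 * 17 * 16
Denominator: 4! = 24
C(19, 4) = 3876


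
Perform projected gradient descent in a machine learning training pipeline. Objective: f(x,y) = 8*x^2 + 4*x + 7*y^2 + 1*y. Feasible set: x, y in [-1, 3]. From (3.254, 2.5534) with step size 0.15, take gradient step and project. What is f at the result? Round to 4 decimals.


Step 1: Compute gradient at (3.254, 2.5534).
grad_x = 2*8*3.254 + 4 = 56.064
grad_y = 2*7*2.5534 + 1 = 36.7476
Step 2: Gradient step.
x_raw = 3.254 - 0.15*56.064 = -5.1556
y_raw = 2.5534 - 0.15*36.7476 = -2.9587
Step 3: Project onto [-1, 3].
x_proj = clip(-5.1556) = -1.0
y_proj = clip(-2.9587) = -1.0
Step 4: Evaluate f.
f(-1.0, -1.0) = 10.0


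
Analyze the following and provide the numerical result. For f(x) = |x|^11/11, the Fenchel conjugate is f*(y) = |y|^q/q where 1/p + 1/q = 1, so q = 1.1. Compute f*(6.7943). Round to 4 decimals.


The conjugate exponent q satisfies 1/p + 1/q = 1.
p = 11, so q = 11/(11 - 1) = 1.1
|y|^q = 6.7943^1.1 = 8.2292
f*(6.7943) = 8.2292 / 1.1 = 7.4811
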